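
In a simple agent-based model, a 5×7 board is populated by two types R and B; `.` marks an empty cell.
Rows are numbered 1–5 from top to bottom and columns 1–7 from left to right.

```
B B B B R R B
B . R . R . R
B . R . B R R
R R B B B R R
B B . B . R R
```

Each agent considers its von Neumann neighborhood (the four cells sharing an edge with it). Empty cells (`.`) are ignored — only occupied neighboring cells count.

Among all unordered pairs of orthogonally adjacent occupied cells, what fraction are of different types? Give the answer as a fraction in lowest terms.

6/17

Scan each occupied cell's neighbors to the right and below so each pair is counted once.
From row 1: 4 unlike of 10 pairs (running 4/10).
From row 2: 1 unlike of 4 pairs (running 5/14).
From row 3: 3 unlike of 7 pairs (running 8/21).
From row 4: 4 unlike of 11 pairs (running 12/32).
From row 5: 0 unlike of 2 pairs (running 12/34).
Total adjacent occupied pairs: 34; unlike-type pairs: 12.
12/34 reduces to 6/17.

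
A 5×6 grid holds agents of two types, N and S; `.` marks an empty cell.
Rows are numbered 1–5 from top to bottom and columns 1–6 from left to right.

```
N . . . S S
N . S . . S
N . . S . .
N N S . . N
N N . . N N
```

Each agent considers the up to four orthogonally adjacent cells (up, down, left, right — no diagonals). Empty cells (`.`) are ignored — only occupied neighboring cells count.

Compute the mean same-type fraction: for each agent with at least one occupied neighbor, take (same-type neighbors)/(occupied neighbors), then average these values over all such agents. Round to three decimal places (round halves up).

0.905

(1,1)N 1/1
(1,5)S 1/1
(1,6)S 2/2
(2,1)N 2/2
(2,3)S — no occupied neighbors
(2,6)S 1/1
(3,1)N 2/2
(3,4)S — no occupied neighbors
(4,1)N 3/3
(4,2)N 2/3
(4,3)S 0/1
(4,6)N 1/1
(5,1)N 2/2
(5,2)N 2/2
(5,5)N 1/1
(5,6)N 2/2
Sum over 14 agents: 1/1 + 1/1 + 2/2 + 2/2 + 1/1 + 2/2 + 3/3 + 2/3 + 0/1 + 1/1 + 2/2 + 2/2 + 1/1 + 2/2 = 38/3; mean = 38/3 ÷ 14 = 19/21 = 0.904761… → 0.905.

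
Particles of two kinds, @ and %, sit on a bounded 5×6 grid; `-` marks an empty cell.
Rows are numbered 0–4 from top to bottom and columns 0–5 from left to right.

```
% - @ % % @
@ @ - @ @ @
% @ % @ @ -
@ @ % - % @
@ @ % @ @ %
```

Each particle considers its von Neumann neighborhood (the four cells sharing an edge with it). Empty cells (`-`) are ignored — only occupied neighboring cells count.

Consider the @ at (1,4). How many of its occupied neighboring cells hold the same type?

3

Occupied neighbors of (1,4): (0,4)=%, (2,4)=@, (1,3)=@, (1,5)=@.
Same type (@): 3 of 4.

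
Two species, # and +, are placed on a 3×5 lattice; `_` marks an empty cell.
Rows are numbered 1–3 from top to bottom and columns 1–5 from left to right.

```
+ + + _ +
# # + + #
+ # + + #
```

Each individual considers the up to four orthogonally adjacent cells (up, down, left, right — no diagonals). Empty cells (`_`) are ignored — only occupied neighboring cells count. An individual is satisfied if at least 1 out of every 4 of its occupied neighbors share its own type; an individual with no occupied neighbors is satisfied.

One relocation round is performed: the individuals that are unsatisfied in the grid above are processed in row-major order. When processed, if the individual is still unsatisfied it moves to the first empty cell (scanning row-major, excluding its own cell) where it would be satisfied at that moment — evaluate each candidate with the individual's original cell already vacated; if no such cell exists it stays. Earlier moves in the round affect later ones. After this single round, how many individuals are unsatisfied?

0

Initially unsatisfied (in order): (1,5), (3,1).
  (1,5) → (1,4).
  (3,1) → (1,5).
Resulting grid:
+ + + + +
# # + + #
_ # + + #
All satisfied now.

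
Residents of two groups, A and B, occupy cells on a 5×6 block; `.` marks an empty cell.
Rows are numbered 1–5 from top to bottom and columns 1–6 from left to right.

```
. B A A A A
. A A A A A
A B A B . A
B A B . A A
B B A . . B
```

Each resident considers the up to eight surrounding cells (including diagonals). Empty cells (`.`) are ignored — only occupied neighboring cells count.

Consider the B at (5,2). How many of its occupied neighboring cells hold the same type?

3

Occupied neighbors of (5,2): (4,1)=B, (4,2)=A, (4,3)=B, (5,1)=B, (5,3)=A.
Same type (B): 3 of 5.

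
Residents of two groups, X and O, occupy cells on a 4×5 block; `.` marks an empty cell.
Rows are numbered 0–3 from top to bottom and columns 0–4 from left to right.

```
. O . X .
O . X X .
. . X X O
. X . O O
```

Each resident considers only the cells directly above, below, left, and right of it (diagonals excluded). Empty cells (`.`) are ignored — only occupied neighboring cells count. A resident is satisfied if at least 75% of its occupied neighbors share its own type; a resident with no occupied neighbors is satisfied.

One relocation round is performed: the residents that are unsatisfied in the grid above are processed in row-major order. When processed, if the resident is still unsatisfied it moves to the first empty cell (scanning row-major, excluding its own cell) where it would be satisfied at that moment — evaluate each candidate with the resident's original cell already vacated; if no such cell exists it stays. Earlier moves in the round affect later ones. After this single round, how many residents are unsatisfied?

0

Initially unsatisfied (in order): (2,3), (2,4), (3,3).
  (2,3) → (0,4).
  (2,4): now satisfied by earlier moves; stays.
  (3,3): now satisfied by earlier moves; stays.
Resulting grid:
. O . X X
O . X X .
. . X . O
. X . O O
All satisfied now.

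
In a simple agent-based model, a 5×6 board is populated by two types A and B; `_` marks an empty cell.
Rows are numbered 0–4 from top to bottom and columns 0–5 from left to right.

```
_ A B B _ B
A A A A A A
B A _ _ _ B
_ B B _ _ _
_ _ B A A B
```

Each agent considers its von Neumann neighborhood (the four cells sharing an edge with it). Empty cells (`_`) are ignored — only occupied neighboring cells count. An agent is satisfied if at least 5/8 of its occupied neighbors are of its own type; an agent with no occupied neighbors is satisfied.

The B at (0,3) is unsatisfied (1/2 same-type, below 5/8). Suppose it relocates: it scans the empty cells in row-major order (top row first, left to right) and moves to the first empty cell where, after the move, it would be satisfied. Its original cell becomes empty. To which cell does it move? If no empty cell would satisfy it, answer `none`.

Vacating (0,3). Empty cells in order:
  (0,0): 0/2 same-type → still unsatisfied.
  (0,4): 1/2 same-type → still unsatisfied.
  (2,2): 1/3 same-type → still unsatisfied.
  (2,3): 0/1 same-type → still unsatisfied.
  (2,4): 1/2 same-type → still unsatisfied.
  (3,0): 2/2 same-type → satisfied — stop here.

(3,0)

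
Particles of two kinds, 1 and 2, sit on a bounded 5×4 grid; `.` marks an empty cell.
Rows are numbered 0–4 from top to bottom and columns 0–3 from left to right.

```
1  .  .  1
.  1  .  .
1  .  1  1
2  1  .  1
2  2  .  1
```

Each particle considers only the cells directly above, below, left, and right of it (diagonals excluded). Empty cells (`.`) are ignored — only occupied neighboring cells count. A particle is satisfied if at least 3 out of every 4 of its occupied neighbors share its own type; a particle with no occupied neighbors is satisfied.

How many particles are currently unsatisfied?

4

(0,0)1 0/0 ✓
(0,3)1 0/0 ✓
(1,1)1 0/0 ✓
(2,0)1 0/1 ✗
(2,2)1 1/1 ✓
(2,3)1 2/2 ✓
(3,0)2 1/3 ✗
(3,1)1 0/2 ✗
(3,3)1 2/2 ✓
(4,0)2 2/2 ✓
(4,1)2 1/2 ✗
(4,3)1 1/1 ✓
Unsatisfied: (2,0), (3,0), (3,1), (4,1) — 4 in total.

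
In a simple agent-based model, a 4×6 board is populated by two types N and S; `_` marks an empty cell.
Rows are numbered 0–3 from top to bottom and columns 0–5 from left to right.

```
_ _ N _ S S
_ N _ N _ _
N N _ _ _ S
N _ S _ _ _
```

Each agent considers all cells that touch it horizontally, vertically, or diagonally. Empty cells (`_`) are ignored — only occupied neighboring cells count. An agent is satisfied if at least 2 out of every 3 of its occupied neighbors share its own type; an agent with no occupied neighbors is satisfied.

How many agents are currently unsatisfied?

3

(0,2)N 2/2 ✓
(0,4)S 1/2 ✗
(0,5)S 1/1 ✓
(1,1)N 3/3 ✓
(1,3)N 1/2 ✗
(2,0)N 3/3 ✓
(2,1)N 3/4 ✓
(2,5)S 0/0 ✓
(3,0)N 2/2 ✓
(3,2)S 0/1 ✗
Unsatisfied: (0,4), (1,3), (3,2) — 3 in total.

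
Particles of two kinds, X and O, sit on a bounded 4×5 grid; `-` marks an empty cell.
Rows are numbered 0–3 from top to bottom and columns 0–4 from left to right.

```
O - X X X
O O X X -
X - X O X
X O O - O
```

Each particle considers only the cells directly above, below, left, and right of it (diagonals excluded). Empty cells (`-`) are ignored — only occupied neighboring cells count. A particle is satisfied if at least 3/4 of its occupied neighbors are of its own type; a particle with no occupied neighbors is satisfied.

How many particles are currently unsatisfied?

(0,0)O 1/1 ✓
(0,2)X 2/2 ✓
(0,3)X 3/3 ✓
(0,4)X 1/1 ✓
(1,0)O 2/3 ✗
(1,1)O 1/2 ✗
(1,2)X 3/4 ✓
(1,3)X 2/3 ✗
(2,0)X 1/2 ✗
(2,2)X 1/3 ✗
(2,3)O 0/3 ✗
(2,4)X 0/2 ✗
(3,0)X 1/2 ✗
(3,1)O 1/2 ✗
(3,2)O 1/2 ✗
(3,4)O 0/1 ✗
Unsatisfied: (1,0), (1,1), (1,3), (2,0), (2,2), (2,3), (2,4), (3,0), (3,1), (3,2), (3,4) — 11 in total.

11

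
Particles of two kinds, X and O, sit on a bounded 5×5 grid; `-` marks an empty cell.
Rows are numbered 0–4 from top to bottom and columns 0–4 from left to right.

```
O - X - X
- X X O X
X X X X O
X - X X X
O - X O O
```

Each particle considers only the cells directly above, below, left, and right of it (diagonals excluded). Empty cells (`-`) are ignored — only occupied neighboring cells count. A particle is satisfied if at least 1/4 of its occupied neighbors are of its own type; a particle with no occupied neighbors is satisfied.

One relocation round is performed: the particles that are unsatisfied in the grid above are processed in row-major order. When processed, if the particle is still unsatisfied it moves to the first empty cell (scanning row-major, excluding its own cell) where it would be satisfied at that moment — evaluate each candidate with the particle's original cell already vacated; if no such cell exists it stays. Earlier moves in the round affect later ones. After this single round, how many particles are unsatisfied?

Initially unsatisfied (in order): (1,3), (2,4), (4,0).
  (1,3) → (0,1).
  (2,4) → (1,0).
  (4,0): no empty cell satisfies it; stays.
Resulting grid:
O O X - X
O X X - X
X X X X -
X - X X X
O - X O O
Unsatisfied now: (4,0).

1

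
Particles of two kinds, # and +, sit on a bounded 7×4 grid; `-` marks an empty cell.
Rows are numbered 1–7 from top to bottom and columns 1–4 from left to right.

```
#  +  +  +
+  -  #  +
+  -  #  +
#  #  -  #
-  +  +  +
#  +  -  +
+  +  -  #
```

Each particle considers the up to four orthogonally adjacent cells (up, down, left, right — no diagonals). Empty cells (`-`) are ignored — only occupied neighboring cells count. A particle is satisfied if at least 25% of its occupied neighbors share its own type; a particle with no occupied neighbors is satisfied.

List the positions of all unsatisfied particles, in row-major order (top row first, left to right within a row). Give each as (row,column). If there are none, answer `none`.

(1,1)# 0/2 unhappy
(1,2)+ 1/2 ok
(1,3)+ 2/3 ok
(1,4)+ 2/2 ok
(2,1)+ 1/2 ok
(2,3)# 1/3 ok
(2,4)+ 2/3 ok
(3,1)+ 1/2 ok
(3,3)# 1/2 ok
(3,4)+ 1/3 ok
(4,1)# 1/2 ok
(4,2)# 1/2 ok
(4,4)# 0/2 unhappy
(5,2)+ 2/3 ok
(5,3)+ 2/2 ok
(5,4)+ 2/3 ok
(6,1)# 0/2 unhappy
(6,2)+ 2/3 ok
(6,4)+ 1/2 ok
(7,1)+ 1/2 ok
(7,2)+ 2/2 ok
(7,4)# 0/1 unhappy

(1,1), (4,4), (6,1), (7,4)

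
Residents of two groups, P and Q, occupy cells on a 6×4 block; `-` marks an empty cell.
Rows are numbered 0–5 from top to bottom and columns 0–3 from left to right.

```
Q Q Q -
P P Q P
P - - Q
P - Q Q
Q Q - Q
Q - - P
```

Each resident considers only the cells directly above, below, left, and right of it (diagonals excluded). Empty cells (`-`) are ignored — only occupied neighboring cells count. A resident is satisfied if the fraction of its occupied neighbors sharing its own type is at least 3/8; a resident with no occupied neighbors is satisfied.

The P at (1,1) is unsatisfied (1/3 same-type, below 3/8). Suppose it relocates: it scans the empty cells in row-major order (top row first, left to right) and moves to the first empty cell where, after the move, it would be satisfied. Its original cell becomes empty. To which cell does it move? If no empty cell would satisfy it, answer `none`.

(0,3)

Vacating (1,1). Empty cells in order:
  (0,3): 1/2 same-type → satisfied — stop here.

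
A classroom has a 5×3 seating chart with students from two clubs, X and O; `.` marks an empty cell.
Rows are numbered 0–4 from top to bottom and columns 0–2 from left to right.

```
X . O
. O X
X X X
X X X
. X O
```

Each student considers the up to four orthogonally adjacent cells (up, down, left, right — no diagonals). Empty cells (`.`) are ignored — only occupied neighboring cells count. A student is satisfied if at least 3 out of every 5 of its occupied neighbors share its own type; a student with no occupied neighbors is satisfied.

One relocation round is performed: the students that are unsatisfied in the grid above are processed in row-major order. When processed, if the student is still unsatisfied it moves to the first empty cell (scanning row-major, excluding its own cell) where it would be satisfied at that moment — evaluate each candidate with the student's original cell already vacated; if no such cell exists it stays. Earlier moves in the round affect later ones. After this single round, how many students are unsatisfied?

2

Initially unsatisfied (in order): (0,2), (1,1), (1,2), (4,1), (4,2).
  (0,2): no empty cell satisfies it; stays.
  (1,1): no empty cell satisfies it; stays.
  (1,2) → (1,0).
  (4,1) → (4,0).
  (4,2) → (0,1).
Resulting grid:
X O O
X O .
X X X
X X X
X . .
Unsatisfied now: (0,0), (1,1).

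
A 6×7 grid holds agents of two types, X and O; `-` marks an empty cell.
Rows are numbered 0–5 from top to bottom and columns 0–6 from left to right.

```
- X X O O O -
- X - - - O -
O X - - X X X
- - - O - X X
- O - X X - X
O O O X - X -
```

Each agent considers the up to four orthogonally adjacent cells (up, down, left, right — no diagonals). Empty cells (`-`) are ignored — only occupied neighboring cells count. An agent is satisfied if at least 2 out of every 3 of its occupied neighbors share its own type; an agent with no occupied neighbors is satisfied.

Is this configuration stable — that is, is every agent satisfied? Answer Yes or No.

No

(0,1)X 2/2 satisfied
(0,2)X 1/2 not
(0,3)O 1/2 not
(0,4)O 2/2 satisfied
(0,5)O 2/2 satisfied
(1,1)X 2/2 satisfied
(1,5)O 1/2 not
(2,0)O 0/1 not
(2,1)X 1/2 not
(2,4)X 1/1 satisfied
(2,5)X 3/4 satisfied
(2,6)X 2/2 satisfied
(3,3)O 0/1 not
(3,5)X 2/2 satisfied
(3,6)X 3/3 satisfied
(4,1)O 1/1 satisfied
(4,3)X 2/3 satisfied
(4,4)X 1/1 satisfied
(4,6)X 1/1 satisfied
(5,0)O 1/1 satisfied
(5,1)O 3/3 satisfied
(5,2)O 1/2 not
(5,3)X 1/2 not
(5,5)X 0/0 satisfied
For instance (0,2) has only 1/2 same-type neighbors, below 2/3.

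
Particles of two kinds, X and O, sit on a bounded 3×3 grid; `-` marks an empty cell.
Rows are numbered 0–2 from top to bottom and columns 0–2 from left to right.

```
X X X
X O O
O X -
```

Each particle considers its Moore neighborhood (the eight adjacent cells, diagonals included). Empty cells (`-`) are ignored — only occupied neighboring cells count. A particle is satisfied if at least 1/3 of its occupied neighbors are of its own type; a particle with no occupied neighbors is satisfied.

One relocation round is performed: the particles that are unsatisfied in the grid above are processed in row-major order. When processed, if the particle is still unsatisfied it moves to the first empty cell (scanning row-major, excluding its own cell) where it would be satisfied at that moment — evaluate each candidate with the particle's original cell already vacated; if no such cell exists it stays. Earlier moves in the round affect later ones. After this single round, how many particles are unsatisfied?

Initially unsatisfied (in order): (1,1), (1,2), (2,1).
  (1,1) → (2,2).
  (1,2): no empty cell satisfies it; stays.
  (2,1) → (1,1).
Resulting grid:
X X X
X X O
O - O
Unsatisfied now: (1,2), (2,0).

2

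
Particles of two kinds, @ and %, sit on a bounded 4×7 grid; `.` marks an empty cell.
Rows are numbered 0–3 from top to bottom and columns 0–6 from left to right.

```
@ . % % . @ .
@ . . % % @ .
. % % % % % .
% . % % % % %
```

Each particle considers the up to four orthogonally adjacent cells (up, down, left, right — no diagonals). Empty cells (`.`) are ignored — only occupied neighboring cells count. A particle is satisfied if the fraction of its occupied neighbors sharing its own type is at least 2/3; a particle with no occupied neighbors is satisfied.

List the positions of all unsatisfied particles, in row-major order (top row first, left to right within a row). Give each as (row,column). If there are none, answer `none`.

(1,5)

(0,0)@ 1/1 satisfied
(0,2)% 1/1 satisfied
(0,3)% 2/2 satisfied
(0,5)@ 1/1 satisfied
(1,0)@ 1/1 satisfied
(1,3)% 3/3 satisfied
(1,4)% 2/3 satisfied
(1,5)@ 1/3 not
(2,1)% 1/1 satisfied
(2,2)% 3/3 satisfied
(2,3)% 4/4 satisfied
(2,4)% 4/4 satisfied
(2,5)% 2/3 satisfied
(3,0)% 0/0 satisfied
(3,2)% 2/2 satisfied
(3,3)% 3/3 satisfied
(3,4)% 3/3 satisfied
(3,5)% 3/3 satisfied
(3,6)% 1/1 satisfied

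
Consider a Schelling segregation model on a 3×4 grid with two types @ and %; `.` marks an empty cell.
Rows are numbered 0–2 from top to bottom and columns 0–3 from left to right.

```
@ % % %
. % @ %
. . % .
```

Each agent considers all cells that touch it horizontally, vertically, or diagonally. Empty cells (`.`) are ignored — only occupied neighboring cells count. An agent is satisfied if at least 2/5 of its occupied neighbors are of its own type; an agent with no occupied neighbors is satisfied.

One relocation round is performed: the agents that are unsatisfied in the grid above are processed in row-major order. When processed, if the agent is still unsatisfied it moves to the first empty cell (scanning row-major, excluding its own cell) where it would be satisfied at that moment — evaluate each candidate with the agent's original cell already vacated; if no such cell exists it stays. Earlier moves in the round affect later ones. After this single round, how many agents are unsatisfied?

Initially unsatisfied (in order): (0,0), (1,2).
  (0,0): no empty cell satisfies it; stays.
  (1,2): no empty cell satisfies it; stays.
Resulting grid:
@ % % %
. % @ %
. . % .
Unsatisfied now: (0,0), (1,2).

2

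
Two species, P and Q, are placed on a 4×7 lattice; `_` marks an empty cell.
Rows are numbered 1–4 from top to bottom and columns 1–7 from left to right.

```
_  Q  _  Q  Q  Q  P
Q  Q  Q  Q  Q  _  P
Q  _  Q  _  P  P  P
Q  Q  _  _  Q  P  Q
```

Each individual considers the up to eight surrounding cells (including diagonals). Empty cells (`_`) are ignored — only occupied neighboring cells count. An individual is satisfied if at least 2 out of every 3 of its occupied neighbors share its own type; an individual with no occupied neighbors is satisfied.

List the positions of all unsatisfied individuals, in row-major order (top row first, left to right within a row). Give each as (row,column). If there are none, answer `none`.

(1,6), (1,7), (3,5), (3,6), (4,5), (4,6), (4,7)

Row 1: (1,2)Q 3/3 ok · (1,4)Q 4/4 ok · (1,5)Q 4/4 ok · (1,6)Q 2/4 unhappy · (1,7)P 1/2 unhappy
Row 2: (2,1)Q 3/3 ok · (2,2)Q 5/5 ok · (2,3)Q 5/5 ok · (2,4)Q 5/6 ok · (2,5)Q 4/6 ok · (2,7)P 3/4 ok
Row 3: (3,1)Q 4/4 ok · (3,3)Q 4/4 ok · (3,5)P 2/5 unhappy · (3,6)P 4/7 unhappy · (3,7)P 3/4 ok
Row 4: (4,1)Q 2/2 ok · (4,2)Q 3/3 ok · (4,5)Q 0/3 unhappy · (4,6)P 3/5 unhappy · (4,7)Q 0/3 unhappy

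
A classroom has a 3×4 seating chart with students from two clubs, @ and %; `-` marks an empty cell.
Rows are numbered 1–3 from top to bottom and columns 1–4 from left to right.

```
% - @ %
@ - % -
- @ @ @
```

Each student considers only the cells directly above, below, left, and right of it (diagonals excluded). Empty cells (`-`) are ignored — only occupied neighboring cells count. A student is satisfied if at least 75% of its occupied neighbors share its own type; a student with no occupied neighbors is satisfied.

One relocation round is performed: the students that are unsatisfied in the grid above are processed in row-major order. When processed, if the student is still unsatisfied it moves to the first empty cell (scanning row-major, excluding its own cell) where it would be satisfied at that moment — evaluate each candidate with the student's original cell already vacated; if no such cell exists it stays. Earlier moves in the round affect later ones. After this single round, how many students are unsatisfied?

Initially unsatisfied (in order): (1,1), (1,3), (1,4), (2,1), (2,3), (3,3).
  (1,1): no empty cell satisfies it; stays.
  (1,3) → (3,1).
  (1,4): now satisfied by earlier moves; stays.
  (2,1): no empty cell satisfies it; stays.
  (2,3) → (1,2).
  (3,3): now satisfied by earlier moves; stays.
Resulting grid:
% % - %
@ - - -
@ @ @ @
Unsatisfied now: (1,1), (2,1).

2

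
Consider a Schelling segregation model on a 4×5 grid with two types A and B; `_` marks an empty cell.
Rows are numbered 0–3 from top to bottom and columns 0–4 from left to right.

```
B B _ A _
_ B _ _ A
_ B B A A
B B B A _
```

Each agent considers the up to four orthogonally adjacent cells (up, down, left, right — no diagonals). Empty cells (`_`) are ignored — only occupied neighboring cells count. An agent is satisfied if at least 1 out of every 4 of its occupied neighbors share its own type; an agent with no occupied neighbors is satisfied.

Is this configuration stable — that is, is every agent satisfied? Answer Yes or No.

Yes

Row 0: (0,0)B 1/1 ok · (0,1)B 2/2 ok · (0,3)A 0/0 ok
Row 1: (1,1)B 2/2 ok · (1,4)A 1/1 ok
Row 2: (2,1)B 3/3 ok · (2,2)B 2/3 ok · (2,3)A 2/3 ok · (2,4)A 2/2 ok
Row 3: (3,0)B 1/1 ok · (3,1)B 3/3 ok · (3,2)B 2/3 ok · (3,3)A 1/2 ok
All meet the threshold, so the configuration is stable.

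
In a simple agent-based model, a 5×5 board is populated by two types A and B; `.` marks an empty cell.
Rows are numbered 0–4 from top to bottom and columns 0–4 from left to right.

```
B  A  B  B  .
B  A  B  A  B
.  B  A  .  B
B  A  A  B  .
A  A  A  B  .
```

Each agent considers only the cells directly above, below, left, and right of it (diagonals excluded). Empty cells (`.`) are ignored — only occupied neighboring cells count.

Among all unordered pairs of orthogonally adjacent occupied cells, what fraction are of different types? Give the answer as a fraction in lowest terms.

5/9

Scan each occupied cell's neighbors to the right and below so each pair is counted once.
Row 0: B(0,0)–A(0,1)≠ B(0,0)–B(1,0)= A(0,1)–B(0,2)≠ A(0,1)–A(1,1)= B(0,2)–B(0,3)= B(0,2)–B(1,2)= B(0,3)–A(1,3)≠  → 3/7 unlike.
Row 1: B(1,0)–A(1,1)≠ A(1,1)–B(1,2)≠ A(1,1)–B(2,1)≠ B(1,2)–A(1,3)≠ B(1,2)–A(2,2)≠ A(1,3)–B(1,4)≠ B(1,4)–B(2,4)=  → 6/7 unlike.
Row 2: B(2,1)–A(2,2)≠ B(2,1)–A(3,1)≠ A(2,2)–A(3,2)=  → 2/3 unlike.
Row 3: B(3,0)–A(3,1)≠ B(3,0)–A(4,0)≠ A(3,1)–A(3,2)= A(3,1)–A(4,1)= A(3,2)–B(3,3)≠ A(3,2)–A(4,2)= B(3,3)–B(4,3)=  → 3/7 unlike.
Row 4: A(4,0)–A(4,1)= A(4,1)–A(4,2)= A(4,2)–B(4,3)≠  → 1/3 unlike.
Total adjacent occupied pairs: 27; unlike-type pairs: 15.
15/27 reduces to 5/9.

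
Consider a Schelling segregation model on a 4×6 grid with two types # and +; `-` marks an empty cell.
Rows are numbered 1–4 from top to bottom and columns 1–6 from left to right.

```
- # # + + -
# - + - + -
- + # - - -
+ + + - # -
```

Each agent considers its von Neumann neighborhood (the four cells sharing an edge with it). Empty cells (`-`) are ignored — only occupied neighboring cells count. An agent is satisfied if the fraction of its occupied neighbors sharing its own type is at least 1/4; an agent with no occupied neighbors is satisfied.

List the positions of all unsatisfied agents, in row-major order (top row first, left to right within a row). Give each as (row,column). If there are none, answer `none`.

(2,3), (3,3)

Row 1: (1,2)# 1/1 ok · (1,3)# 1/3 ok · (1,4)+ 1/2 ok · (1,5)+ 2/2 ok
Row 2: (2,1)# 0/0 ok · (2,3)+ 0/2 unhappy · (2,5)+ 1/1 ok
Row 3: (3,2)+ 1/2 ok · (3,3)# 0/3 unhappy
Row 4: (4,1)+ 1/1 ok · (4,2)+ 3/3 ok · (4,3)+ 1/2 ok · (4,5)# 0/0 ok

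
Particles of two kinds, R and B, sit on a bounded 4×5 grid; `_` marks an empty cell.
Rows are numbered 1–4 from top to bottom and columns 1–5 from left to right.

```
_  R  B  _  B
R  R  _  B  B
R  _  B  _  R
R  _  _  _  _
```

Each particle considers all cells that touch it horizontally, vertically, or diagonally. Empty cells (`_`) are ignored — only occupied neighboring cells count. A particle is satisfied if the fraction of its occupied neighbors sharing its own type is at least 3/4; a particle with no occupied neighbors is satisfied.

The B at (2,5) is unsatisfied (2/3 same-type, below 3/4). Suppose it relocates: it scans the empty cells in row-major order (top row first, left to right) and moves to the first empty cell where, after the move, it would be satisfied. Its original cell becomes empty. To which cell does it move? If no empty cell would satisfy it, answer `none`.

Vacating (2,5). Empty cells in order:
  (1,1): 0/3 same-type → still unsatisfied.
  (1,4): 3/3 same-type → satisfied — stop here.

(1,4)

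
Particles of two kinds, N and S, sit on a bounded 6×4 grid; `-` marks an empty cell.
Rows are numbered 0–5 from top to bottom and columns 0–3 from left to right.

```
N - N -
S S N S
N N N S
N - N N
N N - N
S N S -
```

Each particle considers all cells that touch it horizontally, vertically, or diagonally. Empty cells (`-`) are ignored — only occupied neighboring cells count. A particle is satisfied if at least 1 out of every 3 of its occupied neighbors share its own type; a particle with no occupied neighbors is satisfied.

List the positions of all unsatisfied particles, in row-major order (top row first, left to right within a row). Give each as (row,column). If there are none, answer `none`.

(0,0), (1,0), (1,1), (1,3), (2,3), (5,0), (5,2)

(0,0)N 0/2 ✗
(0,2)N 1/3 ✓
(1,0)S 1/4 ✗
(1,1)S 1/7 ✗
(1,2)N 3/6 ✓
(1,3)S 1/4 ✗
(2,0)N 2/4 ✓
(2,1)N 5/7 ✓
(2,2)N 4/7 ✓
(2,3)S 1/5 ✗
(3,0)N 4/4 ✓
(3,2)N 5/6 ✓
(3,3)N 3/4 ✓
(4,0)N 3/4 ✓
(4,1)N 4/6 ✓
(4,3)N 2/3 ✓
(5,0)S 0/3 ✗
(5,1)N 2/4 ✓
(5,2)S 0/3 ✗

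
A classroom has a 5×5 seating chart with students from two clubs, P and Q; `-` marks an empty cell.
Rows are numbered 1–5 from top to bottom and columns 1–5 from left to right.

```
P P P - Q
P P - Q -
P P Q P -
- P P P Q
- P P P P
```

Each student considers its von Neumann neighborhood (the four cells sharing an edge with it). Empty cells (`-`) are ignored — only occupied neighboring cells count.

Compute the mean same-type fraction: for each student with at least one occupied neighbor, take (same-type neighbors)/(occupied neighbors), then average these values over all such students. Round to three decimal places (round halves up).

(1,1)P 2/2
(1,2)P 3/3
(1,3)P 1/1
(1,5)Q — no occupied neighbors
(2,1)P 3/3
(2,2)P 3/3
(2,4)Q 0/1
(3,1)P 2/2
(3,2)P 3/4
(3,3)Q 0/3
(3,4)P 1/3
(4,2)P 3/3
(4,3)P 3/4
(4,4)P 3/4
(4,5)Q 0/2
(5,2)P 2/2
(5,3)P 3/3
(5,4)P 3/3
(5,5)P 1/2
Sum over 18 students: 2/2 + 3/3 + 1/1 + 3/3 + 3/3 + 0/1 + 2/2 + 3/4 + 0/3 + 1/3 + 3/3 + 3/4 + 3/4 + 0/2 + 2/2 + 3/3 + 3/3 + 1/2 = 157/12; mean = 157/12 ÷ 18 = 157/216 = 0.726851… → 0.727.

0.727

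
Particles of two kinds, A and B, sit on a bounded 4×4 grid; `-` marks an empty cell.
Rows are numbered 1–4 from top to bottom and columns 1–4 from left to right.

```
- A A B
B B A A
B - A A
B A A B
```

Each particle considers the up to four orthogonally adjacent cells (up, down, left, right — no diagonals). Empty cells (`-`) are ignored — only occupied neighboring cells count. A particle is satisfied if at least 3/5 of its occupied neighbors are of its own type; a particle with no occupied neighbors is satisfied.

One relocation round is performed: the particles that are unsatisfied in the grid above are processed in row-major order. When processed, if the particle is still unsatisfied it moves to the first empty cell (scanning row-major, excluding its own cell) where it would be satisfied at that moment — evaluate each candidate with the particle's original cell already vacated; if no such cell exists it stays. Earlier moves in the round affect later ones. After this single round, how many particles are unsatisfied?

Initially unsatisfied (in order): (1,2), (1,4), (2,2), (4,1), (4,2), (4,4).
  (1,2): no empty cell satisfies it; stays.
  (1,4): no empty cell satisfies it; stays.
  (2,2): no empty cell satisfies it; stays.
  (4,1): no empty cell satisfies it; stays.
  (4,2): no empty cell satisfies it; stays.
  (4,4): no empty cell satisfies it; stays.
Resulting grid:
- A A B
B B A A
B - A A
B A A B
Unsatisfied now: (1,2), (1,4), (2,2), (4,1), (4,2), (4,4).

6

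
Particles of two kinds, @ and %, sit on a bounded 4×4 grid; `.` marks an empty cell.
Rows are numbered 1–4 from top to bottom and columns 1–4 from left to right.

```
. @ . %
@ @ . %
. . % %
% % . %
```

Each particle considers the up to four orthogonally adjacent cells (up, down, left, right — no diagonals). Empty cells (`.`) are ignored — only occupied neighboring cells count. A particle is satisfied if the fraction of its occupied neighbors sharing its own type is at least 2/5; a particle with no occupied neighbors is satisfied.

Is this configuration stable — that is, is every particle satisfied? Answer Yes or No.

Row 1: (1,2)@ 1/1 satisfied · (1,4)% 1/1 satisfied
Row 2: (2,1)@ 1/1 satisfied · (2,2)@ 2/2 satisfied · (2,4)% 2/2 satisfied
Row 3: (3,3)% 1/1 satisfied · (3,4)% 3/3 satisfied
Row 4: (4,1)% 1/1 satisfied · (4,2)% 1/1 satisfied · (4,4)% 1/1 satisfied
All meet the threshold, so the configuration is stable.

Yes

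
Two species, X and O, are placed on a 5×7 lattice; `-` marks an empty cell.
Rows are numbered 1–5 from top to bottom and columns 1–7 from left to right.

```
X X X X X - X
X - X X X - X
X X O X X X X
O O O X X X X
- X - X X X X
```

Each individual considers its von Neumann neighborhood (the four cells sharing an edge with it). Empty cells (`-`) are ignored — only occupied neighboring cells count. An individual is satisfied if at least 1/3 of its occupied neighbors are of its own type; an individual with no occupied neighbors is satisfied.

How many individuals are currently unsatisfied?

2

Row 1: (1,1)X 2/2 satisfied · (1,2)X 2/2 satisfied · (1,3)X 3/3 satisfied · (1,4)X 3/3 satisfied · (1,5)X 2/2 satisfied · (1,7)X 1/1 satisfied
Row 2: (2,1)X 2/2 satisfied · (2,3)X 2/3 satisfied · (2,4)X 4/4 satisfied · (2,5)X 3/3 satisfied · (2,7)X 2/2 satisfied
Row 3: (3,1)X 2/3 satisfied · (3,2)X 1/3 satisfied · (3,3)O 1/4 not · (3,4)X 3/4 satisfied · (3,5)X 4/4 satisfied · (3,6)X 3/3 satisfied · (3,7)X 3/3 satisfied
Row 4: (4,1)O 1/2 satisfied · (4,2)O 2/4 satisfied · (4,3)O 2/3 satisfied · (4,4)X 3/4 satisfied · (4,5)X 4/4 satisfied · (4,6)X 4/4 satisfied · (4,7)X 3/3 satisfied
Row 5: (5,2)X 0/1 not · (5,4)X 2/2 satisfied · (5,5)X 3/3 satisfied · (5,6)X 3/3 satisfied · (5,7)X 2/2 satisfied
Unsatisfied: (3,3), (5,2) — 2 in total.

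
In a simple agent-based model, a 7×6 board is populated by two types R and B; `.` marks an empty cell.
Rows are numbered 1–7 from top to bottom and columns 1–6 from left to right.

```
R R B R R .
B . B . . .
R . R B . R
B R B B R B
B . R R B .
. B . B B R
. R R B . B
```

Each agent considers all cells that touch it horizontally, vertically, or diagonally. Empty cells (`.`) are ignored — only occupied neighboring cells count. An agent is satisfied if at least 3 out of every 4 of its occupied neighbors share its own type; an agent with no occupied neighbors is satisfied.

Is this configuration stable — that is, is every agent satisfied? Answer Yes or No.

No

(1,1)R 1/2 not
(1,2)R 1/4 not
(1,3)B 1/3 not
(1,4)R 1/3 not
(1,5)R 1/1 satisfied
(2,1)B 0/3 not
(2,3)B 2/5 not
(3,1)R 1/3 not
(3,3)R 1/5 not
(3,4)B 3/5 not
(3,6)R 1/2 not
(4,1)B 1/3 not
(4,2)R 3/6 not
(4,3)B 2/6 not
(4,4)B 3/7 not
(4,5)R 2/6 not
(4,6)B 1/3 not
(5,1)B 2/3 not
(5,3)R 2/6 not
(5,4)R 2/7 not
(5,5)B 4/7 not
(6,2)B 1/4 not
(6,4)B 3/6 not
(6,5)B 4/6 not
(6,6)R 0/3 not
(7,2)R 1/2 not
(7,3)R 1/4 not
(7,4)B 2/3 not
(7,6)B 1/2 not
For instance (1,1) has only 1/2 same-type neighbors, below 3/4.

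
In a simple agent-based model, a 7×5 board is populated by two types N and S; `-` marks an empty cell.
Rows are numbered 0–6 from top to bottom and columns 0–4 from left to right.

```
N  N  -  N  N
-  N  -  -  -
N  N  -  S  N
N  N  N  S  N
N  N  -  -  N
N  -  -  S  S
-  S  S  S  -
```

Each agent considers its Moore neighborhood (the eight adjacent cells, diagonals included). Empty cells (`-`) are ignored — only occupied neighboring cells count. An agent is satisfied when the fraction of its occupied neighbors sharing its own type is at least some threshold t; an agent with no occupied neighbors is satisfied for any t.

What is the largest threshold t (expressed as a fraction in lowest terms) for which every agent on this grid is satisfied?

(0,0)N 2/2
(0,1)N 2/2
(0,3)N 1/1
(0,4)N 1/1
(1,1)N 4/4
(2,0)N 4/4
(2,1)N 5/5
(2,3)S 1/4
(2,4)N 1/3
(3,0)N 5/5
(3,1)N 6/6
(3,2)N 3/5
(3,3)S 1/5
(3,4)N 2/4
(4,0)N 4/4
(4,1)N 5/5
(4,4)N 1/4
(5,0)N 2/3
(5,3)S 3/4
(5,4)S 2/3
(6,1)S 1/2
(6,2)S 3/3
(6,3)S 3/3
The smallest same-type fraction is 1/5 at (3,3), which reduces to 1/5. Any threshold above that leaves this agent unsatisfied.

1/5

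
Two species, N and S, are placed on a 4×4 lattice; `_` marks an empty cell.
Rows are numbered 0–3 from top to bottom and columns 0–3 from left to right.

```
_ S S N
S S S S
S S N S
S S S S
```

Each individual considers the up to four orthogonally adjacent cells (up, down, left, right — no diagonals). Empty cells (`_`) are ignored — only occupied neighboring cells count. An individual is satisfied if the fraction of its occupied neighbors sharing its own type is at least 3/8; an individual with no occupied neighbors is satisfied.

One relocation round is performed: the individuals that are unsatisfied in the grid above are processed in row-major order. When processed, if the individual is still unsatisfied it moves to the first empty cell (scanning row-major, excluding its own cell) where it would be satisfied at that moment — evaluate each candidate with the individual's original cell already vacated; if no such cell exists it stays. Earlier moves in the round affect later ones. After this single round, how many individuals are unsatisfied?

Initially unsatisfied (in order): (0,3), (2,2).
  (0,3): no empty cell satisfies it; stays.
  (2,2): no empty cell satisfies it; stays.
Resulting grid:
_ S S N
S S S S
S S N S
S S S S
Unsatisfied now: (0,3), (2,2).

2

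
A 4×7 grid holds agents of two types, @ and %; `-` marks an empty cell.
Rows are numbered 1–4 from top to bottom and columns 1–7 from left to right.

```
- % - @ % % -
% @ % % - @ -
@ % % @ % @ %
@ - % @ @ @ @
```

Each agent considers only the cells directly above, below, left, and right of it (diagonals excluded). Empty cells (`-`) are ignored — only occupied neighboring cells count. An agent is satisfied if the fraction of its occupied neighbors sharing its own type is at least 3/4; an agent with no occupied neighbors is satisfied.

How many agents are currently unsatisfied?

19

Row 1: (1,2)% 0/1 not · (1,4)@ 0/2 not · (1,5)% 1/2 not · (1,6)% 1/2 not
Row 2: (2,1)% 0/2 not · (2,2)@ 0/4 not · (2,3)% 2/3 not · (2,4)% 1/3 not · (2,6)@ 1/2 not
Row 3: (3,1)@ 1/3 not · (3,2)% 1/3 not · (3,3)% 3/4 satisfied · (3,4)@ 1/4 not · (3,5)% 0/3 not · (3,6)@ 2/4 not · (3,7)% 0/2 not
Row 4: (4,1)@ 1/1 satisfied · (4,3)% 1/2 not · (4,4)@ 2/3 not · (4,5)@ 2/3 not · (4,6)@ 3/3 satisfied · (4,7)@ 1/2 not
Unsatisfied: (1,2), (1,4), (1,5), (1,6), (2,1), (2,2), (2,3), (2,4), (2,6), (3,1), (3,2), (3,4), (3,5), (3,6), (3,7), (4,3), (4,4), (4,5), (4,7) — 19 in total.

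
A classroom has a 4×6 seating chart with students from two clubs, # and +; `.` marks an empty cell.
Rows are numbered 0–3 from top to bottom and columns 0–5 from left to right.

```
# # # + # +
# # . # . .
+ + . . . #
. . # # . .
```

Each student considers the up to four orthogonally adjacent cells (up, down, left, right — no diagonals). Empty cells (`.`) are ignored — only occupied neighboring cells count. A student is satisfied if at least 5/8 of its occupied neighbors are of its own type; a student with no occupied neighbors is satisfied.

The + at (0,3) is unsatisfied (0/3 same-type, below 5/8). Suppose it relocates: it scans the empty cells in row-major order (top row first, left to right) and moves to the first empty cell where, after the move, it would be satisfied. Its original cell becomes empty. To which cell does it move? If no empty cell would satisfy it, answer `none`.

Vacating (0,3). Empty cells in order:
  (1,2): 0/3 same-type → still unsatisfied.
  (1,4): 0/2 same-type → still unsatisfied.
  (1,5): 1/2 same-type → still unsatisfied.
  (2,2): 1/2 same-type → still unsatisfied.
  (2,3): 0/2 same-type → still unsatisfied.
  (2,4): 0/1 same-type → still unsatisfied.
  (3,0): 1/1 same-type → satisfied — stop here.

(3,0)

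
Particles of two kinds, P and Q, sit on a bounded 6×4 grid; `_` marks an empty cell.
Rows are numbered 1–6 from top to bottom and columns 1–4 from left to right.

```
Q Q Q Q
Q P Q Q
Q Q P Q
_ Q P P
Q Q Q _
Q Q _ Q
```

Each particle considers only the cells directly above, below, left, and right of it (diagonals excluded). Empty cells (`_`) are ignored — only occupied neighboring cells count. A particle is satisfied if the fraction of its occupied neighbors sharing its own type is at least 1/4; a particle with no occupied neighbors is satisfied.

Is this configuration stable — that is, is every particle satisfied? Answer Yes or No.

No

Row 1: (1,1)Q 2/2 satisfied · (1,2)Q 2/3 satisfied · (1,3)Q 3/3 satisfied · (1,4)Q 2/2 satisfied
Row 2: (2,1)Q 2/3 satisfied · (2,2)P 0/4 not · (2,3)Q 2/4 satisfied · (2,4)Q 3/3 satisfied
Row 3: (3,1)Q 2/2 satisfied · (3,2)Q 2/4 satisfied · (3,3)P 1/4 satisfied · (3,4)Q 1/3 satisfied
Row 4: (4,2)Q 2/3 satisfied · (4,3)P 2/4 satisfied · (4,4)P 1/2 satisfied
Row 5: (5,1)Q 2/2 satisfied · (5,2)Q 4/4 satisfied · (5,3)Q 1/2 satisfied
Row 6: (6,1)Q 2/2 satisfied · (6,2)Q 2/2 satisfied · (6,4)Q 0/0 satisfied
For instance (2,2) has only 0/4 same-type neighbors, below 1/4.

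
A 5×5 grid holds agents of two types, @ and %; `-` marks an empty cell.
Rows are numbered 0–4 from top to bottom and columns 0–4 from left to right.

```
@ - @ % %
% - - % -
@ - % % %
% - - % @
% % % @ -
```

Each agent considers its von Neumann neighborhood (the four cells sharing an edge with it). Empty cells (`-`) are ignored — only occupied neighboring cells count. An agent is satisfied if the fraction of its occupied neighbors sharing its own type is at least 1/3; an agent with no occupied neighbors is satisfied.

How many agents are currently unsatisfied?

6

Row 0: (0,0)@ 0/1 unhappy · (0,2)@ 0/1 unhappy · (0,3)% 2/3 ok · (0,4)% 1/1 ok
Row 1: (1,0)% 0/2 unhappy · (1,3)% 2/2 ok
Row 2: (2,0)@ 0/2 unhappy · (2,2)% 1/1 ok · (2,3)% 4/4 ok · (2,4)% 1/2 ok
Row 3: (3,0)% 1/2 ok · (3,3)% 1/3 ok · (3,4)@ 0/2 unhappy
Row 4: (4,0)% 2/2 ok · (4,1)% 2/2 ok · (4,2)% 1/2 ok · (4,3)@ 0/2 unhappy
Unsatisfied: (0,0), (0,2), (1,0), (2,0), (3,4), (4,3) — 6 in total.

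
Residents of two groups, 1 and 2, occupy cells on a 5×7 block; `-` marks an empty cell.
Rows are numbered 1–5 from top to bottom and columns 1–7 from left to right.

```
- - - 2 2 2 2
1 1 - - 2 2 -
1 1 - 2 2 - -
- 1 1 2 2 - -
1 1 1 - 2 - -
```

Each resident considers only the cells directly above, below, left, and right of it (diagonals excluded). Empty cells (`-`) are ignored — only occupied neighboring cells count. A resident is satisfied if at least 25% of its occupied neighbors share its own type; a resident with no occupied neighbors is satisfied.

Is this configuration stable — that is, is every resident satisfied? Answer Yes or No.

Yes

Row 1: (1,4)2 1/1 satisfied · (1,5)2 3/3 satisfied · (1,6)2 3/3 satisfied · (1,7)2 1/1 satisfied
Row 2: (2,1)1 2/2 satisfied · (2,2)1 2/2 satisfied · (2,5)2 3/3 satisfied · (2,6)2 2/2 satisfied
Row 3: (3,1)1 2/2 satisfied · (3,2)1 3/3 satisfied · (3,4)2 2/2 satisfied · (3,5)2 3/3 satisfied
Row 4: (4,2)1 3/3 satisfied · (4,3)1 2/3 satisfied · (4,4)2 2/3 satisfied · (4,5)2 3/3 satisfied
Row 5: (5,1)1 1/1 satisfied · (5,2)1 3/3 satisfied · (5,3)1 2/2 satisfied · (5,5)2 1/1 satisfied
All meet the threshold, so the configuration is stable.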